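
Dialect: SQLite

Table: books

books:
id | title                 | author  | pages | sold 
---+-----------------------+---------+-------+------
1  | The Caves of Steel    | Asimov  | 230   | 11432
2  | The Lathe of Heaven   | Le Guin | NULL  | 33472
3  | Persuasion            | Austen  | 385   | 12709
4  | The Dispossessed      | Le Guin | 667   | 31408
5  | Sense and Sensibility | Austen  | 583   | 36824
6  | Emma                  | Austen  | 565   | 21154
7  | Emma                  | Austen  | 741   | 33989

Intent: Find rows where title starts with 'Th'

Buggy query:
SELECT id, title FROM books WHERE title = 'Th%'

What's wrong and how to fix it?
Bug: Wildcards only work with LIKE; '=' treats '%' as a literal character

Fix: Use LIKE for wildcard pattern matching

Corrected query:
SELECT id, title FROM books WHERE title LIKE 'Th%'

Result:
id | title              
---+--------------------
1  | The Caves of Steel 
2  | The Lathe of Heaven
4  | The Dispossessed   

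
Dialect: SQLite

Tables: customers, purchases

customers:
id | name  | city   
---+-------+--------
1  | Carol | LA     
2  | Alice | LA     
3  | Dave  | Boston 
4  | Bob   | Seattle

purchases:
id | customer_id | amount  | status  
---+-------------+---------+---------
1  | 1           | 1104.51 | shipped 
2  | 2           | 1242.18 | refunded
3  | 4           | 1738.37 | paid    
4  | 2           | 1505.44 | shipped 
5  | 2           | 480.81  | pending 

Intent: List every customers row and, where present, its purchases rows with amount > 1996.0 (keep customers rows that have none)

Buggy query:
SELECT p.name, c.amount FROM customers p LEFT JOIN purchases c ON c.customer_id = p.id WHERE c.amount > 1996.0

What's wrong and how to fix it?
Bug: Filtering c.amount in WHERE discards the NULL rows produced by LEFT JOIN, turning it into an inner join

Fix: Put 'c.amount > 1996.0' in the JOIN's ON clause instead of WHERE

Corrected query:
SELECT p.name, c.amount FROM customers p LEFT JOIN purchases c ON c.customer_id = p.id AND c.amount > 1996.0

Result:
name  | amount
------+-------
Carol | NULL  
Alice | NULL  
Dave  | NULL  
Bob   | NULL  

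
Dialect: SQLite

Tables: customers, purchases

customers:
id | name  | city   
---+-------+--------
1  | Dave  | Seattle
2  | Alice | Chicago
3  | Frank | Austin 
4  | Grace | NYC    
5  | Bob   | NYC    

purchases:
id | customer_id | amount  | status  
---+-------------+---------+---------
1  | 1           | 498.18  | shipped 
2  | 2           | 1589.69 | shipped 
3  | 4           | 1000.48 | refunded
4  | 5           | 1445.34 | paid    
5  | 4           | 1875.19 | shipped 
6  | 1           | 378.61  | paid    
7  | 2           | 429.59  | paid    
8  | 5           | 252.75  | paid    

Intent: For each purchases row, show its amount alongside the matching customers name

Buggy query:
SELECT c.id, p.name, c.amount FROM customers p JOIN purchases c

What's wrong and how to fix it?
Bug: Missing join condition: each purchases row is matched to all customers rows instead of just its own

Fix: Specify the join condition linking the foreign key to the parent id

Corrected query:
SELECT c.id, p.name, c.amount FROM customers p JOIN purchases c ON c.customer_id = p.id

Result:
id | name  | amount 
---+-------+--------
1  | Dave  | 498.18 
2  | Alice | 1589.69
3  | Grace | 1000.48
4  | Bob   | 1445.34
5  | Grace | 1875.19
6  | Dave  | 378.61 
7  | Alice | 429.59 
8  | Bob   | 252.75 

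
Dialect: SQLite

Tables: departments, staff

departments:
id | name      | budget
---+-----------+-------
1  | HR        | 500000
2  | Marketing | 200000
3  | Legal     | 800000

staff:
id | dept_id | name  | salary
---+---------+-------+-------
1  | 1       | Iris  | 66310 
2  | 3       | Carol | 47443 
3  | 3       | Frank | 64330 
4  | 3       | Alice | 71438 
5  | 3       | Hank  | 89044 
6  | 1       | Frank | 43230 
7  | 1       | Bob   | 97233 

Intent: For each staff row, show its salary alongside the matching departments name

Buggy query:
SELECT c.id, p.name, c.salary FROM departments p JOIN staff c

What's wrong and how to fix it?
Bug: Missing join condition: each staff row is matched to all departments rows instead of just its own

Fix: Add ON c.dept_id = p.id to the JOIN

Corrected query:
SELECT c.id, p.name, c.salary FROM departments p JOIN staff c ON c.dept_id = p.id

Result:
id | name  | salary
---+-------+-------
1  | HR    | 66310 
2  | Legal | 47443 
3  | Legal | 64330 
4  | Legal | 71438 
5  | Legal | 89044 
6  | HR    | 43230 
7  | HR    | 97233 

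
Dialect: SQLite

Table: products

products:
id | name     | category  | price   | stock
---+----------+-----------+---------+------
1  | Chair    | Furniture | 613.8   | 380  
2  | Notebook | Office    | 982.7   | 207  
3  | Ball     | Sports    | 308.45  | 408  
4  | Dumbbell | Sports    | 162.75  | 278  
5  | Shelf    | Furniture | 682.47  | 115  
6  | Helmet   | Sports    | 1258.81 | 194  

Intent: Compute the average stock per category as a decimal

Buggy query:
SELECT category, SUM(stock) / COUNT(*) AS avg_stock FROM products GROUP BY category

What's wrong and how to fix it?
Bug: Both operands are integers, so '/' performs integer division and truncates

Fix: Cast one side to REAL so the division keeps the fractional part

Corrected query:
SELECT category, SUM(stock) * 1.0 / COUNT(*) AS avg_stock FROM products GROUP BY category

Result:
category  | avg_stock 
----------+-----------
Furniture | 247.5     
Office    | 207       
Sports    | 293.333333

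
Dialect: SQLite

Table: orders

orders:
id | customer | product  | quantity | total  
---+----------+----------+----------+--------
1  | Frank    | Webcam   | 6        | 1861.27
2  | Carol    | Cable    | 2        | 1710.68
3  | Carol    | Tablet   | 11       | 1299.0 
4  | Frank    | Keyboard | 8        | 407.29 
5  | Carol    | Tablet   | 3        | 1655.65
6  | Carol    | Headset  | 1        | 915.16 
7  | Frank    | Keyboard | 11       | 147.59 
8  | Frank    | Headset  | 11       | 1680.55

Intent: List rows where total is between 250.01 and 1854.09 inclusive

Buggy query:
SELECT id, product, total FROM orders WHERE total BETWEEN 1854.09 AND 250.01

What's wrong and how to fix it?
Bug: BETWEEN expects the lower bound first; with 1854.09 AND 250.01 the range is empty

Fix: Swap the bounds so the smaller value comes first

Corrected query:
SELECT id, product, total FROM orders WHERE total BETWEEN 250.01 AND 1854.09

Result:
id | product  | total  
---+----------+--------
2  | Cable    | 1710.68
3  | Tablet   | 1299   
4  | Keyboard | 407.29 
5  | Tablet   | 1655.65
6  | Headset  | 915.16 
8  | Headset  | 1680.55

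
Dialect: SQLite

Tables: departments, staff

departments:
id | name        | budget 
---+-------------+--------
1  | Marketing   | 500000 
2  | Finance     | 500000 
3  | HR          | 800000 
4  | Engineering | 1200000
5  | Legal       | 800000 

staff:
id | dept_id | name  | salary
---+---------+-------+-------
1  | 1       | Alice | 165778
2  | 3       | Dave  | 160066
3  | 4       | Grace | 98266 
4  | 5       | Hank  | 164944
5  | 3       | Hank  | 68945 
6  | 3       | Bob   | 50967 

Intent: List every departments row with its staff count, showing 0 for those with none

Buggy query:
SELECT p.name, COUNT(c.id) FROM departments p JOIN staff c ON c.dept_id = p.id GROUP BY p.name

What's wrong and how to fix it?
Bug: An inner join excludes parents with zero children

Fix: Use LEFT JOIN so parents without children still appear (COUNT(c.id) gives 0)

Corrected query:
SELECT p.name, COUNT(c.id) FROM departments p LEFT JOIN staff c ON c.dept_id = p.id GROUP BY p.name

Result:
name        | COUNT(c.id)
------------+------------
Engineering | 1          
Finance     | 0          
HR          | 3          
Legal       | 1          
Marketing   | 1          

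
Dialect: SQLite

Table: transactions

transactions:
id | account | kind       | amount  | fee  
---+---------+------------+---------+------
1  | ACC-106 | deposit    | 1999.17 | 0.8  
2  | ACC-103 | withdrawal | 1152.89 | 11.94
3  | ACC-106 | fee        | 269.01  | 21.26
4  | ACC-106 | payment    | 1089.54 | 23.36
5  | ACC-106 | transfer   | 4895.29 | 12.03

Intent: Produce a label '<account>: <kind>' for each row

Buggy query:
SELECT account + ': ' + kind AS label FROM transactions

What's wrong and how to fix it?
Bug: SQLite uses || for string concatenation; + coerces text to numbers (yielding 0)

Fix: Replace + with || to concatenate text

Corrected query:
SELECT account || ': ' || kind AS label FROM transactions

Result:
label              
-------------------
ACC-106: deposit   
ACC-103: withdrawal
ACC-106: fee       
ACC-106: payment   
ACC-106: transfer  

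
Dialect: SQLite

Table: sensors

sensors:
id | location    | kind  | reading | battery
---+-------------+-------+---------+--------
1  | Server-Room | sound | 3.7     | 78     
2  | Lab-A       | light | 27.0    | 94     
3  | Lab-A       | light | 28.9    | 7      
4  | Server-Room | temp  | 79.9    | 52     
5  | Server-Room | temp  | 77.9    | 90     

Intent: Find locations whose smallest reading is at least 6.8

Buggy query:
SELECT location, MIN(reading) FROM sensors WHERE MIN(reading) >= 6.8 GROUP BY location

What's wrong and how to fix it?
Bug: Aggregates like MIN are computed per group after WHERE runs

Fix: Replace WHERE with HAVING after the GROUP BY

Corrected query:
SELECT location, MIN(reading) FROM sensors GROUP BY location HAVING MIN(reading) >= 6.8

Result:
location | MIN(reading)
---------+-------------
Lab-A    | 27          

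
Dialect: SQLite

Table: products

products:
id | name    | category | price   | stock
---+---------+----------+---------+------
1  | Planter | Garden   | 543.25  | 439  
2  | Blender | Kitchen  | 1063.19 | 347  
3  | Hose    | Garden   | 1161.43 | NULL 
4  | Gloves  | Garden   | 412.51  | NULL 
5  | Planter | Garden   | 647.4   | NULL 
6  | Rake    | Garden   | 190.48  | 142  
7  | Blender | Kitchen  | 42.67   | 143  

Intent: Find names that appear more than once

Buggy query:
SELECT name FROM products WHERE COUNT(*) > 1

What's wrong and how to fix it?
Bug: COUNT(*) is an aggregate and cannot be used in WHERE

Fix: Group first, then use HAVING for the count condition

Corrected query:
SELECT name FROM products GROUP BY name HAVING COUNT(*) > 1

Result:
name   
-------
Blender
Planter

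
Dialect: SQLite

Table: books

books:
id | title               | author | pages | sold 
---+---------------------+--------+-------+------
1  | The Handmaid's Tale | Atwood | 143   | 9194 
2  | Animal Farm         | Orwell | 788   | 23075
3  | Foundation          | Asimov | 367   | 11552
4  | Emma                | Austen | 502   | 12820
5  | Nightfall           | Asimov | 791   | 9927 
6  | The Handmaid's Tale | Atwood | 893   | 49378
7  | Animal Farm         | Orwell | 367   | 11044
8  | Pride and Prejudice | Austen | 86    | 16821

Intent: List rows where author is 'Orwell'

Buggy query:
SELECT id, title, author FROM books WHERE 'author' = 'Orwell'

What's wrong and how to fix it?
Bug: Single quotes denote string literals in SQL; the column name is being compared as a constant string

Fix: Remove the quotes around the column name (or use double quotes for an identifier)

Corrected query:
SELECT id, title, author FROM books WHERE author = 'Orwell'

Result:
id | title       | author
---+-------------+-------
2  | Animal Farm | Orwell
7  | Animal Farm | Orwell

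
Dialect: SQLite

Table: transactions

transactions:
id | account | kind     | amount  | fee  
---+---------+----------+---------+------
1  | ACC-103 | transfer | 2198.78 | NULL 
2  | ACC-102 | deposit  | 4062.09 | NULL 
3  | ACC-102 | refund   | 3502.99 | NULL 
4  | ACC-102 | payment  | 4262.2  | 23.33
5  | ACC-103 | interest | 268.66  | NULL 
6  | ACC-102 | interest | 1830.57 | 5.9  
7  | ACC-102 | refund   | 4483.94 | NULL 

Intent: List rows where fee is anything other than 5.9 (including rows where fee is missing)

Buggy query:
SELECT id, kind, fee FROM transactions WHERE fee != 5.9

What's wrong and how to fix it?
Bug: 'fee != 5.9' is unknown when fee is NULL, so NULL rows are silently excluded

Fix: Handle NULL separately with IS NULL alongside the inequality

Corrected query:
SELECT id, kind, fee FROM transactions WHERE fee != 5.9 OR fee IS NULL

Result:
id | kind     | fee  
---+----------+------
1  | transfer | NULL 
2  | deposit  | NULL 
3  | refund   | NULL 
4  | payment  | 23.33
5  | interest | NULL 
7  | refund   | NULL 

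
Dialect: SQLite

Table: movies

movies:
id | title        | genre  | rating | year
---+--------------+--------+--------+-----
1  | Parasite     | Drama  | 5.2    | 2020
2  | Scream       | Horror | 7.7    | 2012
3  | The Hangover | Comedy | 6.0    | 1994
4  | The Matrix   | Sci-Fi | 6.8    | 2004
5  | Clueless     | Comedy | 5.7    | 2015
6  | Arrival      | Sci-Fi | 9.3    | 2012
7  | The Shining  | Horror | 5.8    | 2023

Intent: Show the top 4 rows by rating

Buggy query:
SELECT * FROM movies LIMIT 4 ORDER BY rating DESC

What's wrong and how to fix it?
Bug: ORDER BY cannot follow LIMIT; LIMIT is the final clause

Fix: Sort with ORDER BY, then apply LIMIT

Corrected query:
SELECT * FROM movies ORDER BY rating DESC LIMIT 4

Result:
id | title        | genre  | rating | year
---+--------------+--------+--------+-----
6  | Arrival      | Sci-Fi | 9.3    | 2012
2  | Scream       | Horror | 7.7    | 2012
4  | The Matrix   | Sci-Fi | 6.8    | 2004
3  | The Hangover | Comedy | 6      | 1994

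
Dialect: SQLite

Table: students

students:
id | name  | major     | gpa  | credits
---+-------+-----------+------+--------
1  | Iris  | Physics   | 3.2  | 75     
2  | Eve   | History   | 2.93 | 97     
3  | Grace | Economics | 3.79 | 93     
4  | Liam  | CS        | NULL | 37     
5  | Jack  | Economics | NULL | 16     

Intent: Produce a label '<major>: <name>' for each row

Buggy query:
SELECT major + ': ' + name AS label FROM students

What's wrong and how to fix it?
Bug: SQLite uses || for string concatenation; + coerces text to numbers (yielding 0)

Fix: Use the || operator for string concatenation

Corrected query:
SELECT major || ': ' || name AS label FROM students

Result:
label           
----------------
Physics: Iris   
History: Eve    
Economics: Grace
CS: Liam        
Economics: Jack 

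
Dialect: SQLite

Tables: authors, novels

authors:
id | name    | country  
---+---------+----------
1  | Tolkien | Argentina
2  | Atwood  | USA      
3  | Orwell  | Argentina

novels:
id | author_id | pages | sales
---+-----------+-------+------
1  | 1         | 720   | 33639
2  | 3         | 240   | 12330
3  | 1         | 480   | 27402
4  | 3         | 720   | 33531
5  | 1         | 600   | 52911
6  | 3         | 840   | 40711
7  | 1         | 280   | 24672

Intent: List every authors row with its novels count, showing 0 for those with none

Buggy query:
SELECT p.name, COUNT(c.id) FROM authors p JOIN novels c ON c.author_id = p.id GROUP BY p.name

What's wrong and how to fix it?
Bug: An inner join excludes parents with zero children

Fix: Switch to LEFT JOIN to retain unmatched parent rows

Corrected query:
SELECT p.name, COUNT(c.id) FROM authors p LEFT JOIN novels c ON c.author_id = p.id GROUP BY p.name

Result:
name    | COUNT(c.id)
--------+------------
Atwood  | 0          
Orwell  | 3          
Tolkien | 4          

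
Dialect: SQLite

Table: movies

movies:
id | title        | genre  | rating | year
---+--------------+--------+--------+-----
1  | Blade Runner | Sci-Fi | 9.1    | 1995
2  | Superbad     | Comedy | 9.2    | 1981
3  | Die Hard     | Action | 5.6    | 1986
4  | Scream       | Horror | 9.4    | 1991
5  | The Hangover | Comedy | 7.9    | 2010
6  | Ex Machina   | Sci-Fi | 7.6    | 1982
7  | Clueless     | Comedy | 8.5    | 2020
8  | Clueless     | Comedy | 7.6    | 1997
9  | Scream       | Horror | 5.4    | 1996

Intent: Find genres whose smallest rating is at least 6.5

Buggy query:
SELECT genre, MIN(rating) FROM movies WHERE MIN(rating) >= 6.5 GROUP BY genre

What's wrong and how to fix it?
Bug: Aggregates like MIN are computed per group after WHERE runs

Fix: Use HAVING for the per-group MIN condition

Corrected query:
SELECT genre, MIN(rating) FROM movies GROUP BY genre HAVING MIN(rating) >= 6.5

Result:
genre  | MIN(rating)
-------+------------
Comedy | 7.6        
Sci-Fi | 7.6        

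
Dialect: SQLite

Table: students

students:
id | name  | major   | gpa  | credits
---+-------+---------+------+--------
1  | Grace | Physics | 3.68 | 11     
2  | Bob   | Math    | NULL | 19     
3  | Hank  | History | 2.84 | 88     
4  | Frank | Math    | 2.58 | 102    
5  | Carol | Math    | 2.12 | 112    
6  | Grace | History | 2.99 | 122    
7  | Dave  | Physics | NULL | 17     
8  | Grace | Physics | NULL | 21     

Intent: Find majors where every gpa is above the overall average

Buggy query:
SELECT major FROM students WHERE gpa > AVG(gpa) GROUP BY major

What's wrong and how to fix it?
Bug: WHERE evaluates per row before aggregation, so AVG() is unavailable

Fix: Use a subquery for AVG and a HAVING MIN(...) filter so the condition holds for every row in the group

Corrected query:
SELECT major FROM students GROUP BY major HAVING MIN(gpa) > (SELECT AVG(gpa) FROM students)

Result:
major  
-------
Physics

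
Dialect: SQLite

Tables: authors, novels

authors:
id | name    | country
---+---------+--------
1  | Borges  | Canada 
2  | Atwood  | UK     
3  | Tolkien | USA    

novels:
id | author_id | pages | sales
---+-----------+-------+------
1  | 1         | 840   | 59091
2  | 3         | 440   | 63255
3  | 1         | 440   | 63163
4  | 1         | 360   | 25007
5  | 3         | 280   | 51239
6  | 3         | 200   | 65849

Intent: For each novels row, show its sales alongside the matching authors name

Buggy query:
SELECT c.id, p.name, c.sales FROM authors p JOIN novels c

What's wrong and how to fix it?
Bug: Missing join condition: each novels row is matched to all authors rows instead of just its own

Fix: Add ON c.author_id = p.id to the JOIN

Corrected query:
SELECT c.id, p.name, c.sales FROM authors p JOIN novels c ON c.author_id = p.id

Result:
id | name    | sales
---+---------+------
1  | Borges  | 59091
2  | Tolkien | 63255
3  | Borges  | 63163
4  | Borges  | 25007
5  | Tolkien | 51239
6  | Tolkien | 65849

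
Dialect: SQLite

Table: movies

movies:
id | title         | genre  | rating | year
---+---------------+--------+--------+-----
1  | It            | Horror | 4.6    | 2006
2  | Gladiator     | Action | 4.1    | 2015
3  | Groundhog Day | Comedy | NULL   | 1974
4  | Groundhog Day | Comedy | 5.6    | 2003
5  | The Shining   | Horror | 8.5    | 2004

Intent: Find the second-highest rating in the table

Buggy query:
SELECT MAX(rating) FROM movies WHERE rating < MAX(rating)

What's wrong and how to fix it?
Bug: The inner MAX is an aggregate inside WHERE, which is not allowed

Fix: Put the inner MAX in a scalar subquery

Corrected query:
SELECT MAX(rating) FROM movies WHERE rating < (SELECT MAX(rating) FROM movies)

Result:
MAX(rating)
-----------
5.6        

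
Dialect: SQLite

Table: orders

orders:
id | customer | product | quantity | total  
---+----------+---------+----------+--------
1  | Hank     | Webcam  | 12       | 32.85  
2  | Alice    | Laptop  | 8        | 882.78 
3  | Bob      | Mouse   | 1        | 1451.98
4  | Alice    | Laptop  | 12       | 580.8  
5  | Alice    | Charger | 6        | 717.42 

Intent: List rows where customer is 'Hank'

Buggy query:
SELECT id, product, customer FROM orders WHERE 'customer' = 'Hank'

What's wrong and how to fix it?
Bug: Single quotes denote string literals in SQL; the column name is being compared as a constant string

Fix: Reference the column as customer without single quotes

Corrected query:
SELECT id, product, customer FROM orders WHERE customer = 'Hank'

Result:
id | product | customer
---+---------+---------
1  | Webcam  | Hank    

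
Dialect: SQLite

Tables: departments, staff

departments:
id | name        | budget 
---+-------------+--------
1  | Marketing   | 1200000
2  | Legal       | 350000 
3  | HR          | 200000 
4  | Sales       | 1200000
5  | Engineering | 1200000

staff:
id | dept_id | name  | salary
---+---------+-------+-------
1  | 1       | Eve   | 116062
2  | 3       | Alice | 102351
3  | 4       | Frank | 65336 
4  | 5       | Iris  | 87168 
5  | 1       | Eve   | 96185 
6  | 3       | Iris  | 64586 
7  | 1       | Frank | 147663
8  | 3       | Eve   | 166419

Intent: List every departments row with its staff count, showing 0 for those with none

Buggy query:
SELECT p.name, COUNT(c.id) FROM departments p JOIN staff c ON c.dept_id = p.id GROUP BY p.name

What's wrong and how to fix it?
Bug: INNER JOIN drops departments rows that have no matching staff rows

Fix: Switch to LEFT JOIN to retain unmatched parent rows

Corrected query:
SELECT p.name, COUNT(c.id) FROM departments p LEFT JOIN staff c ON c.dept_id = p.id GROUP BY p.name

Result:
name        | COUNT(c.id)
------------+------------
Engineering | 1          
HR          | 3          
Legal       | 0          
Marketing   | 3          
Sales       | 1          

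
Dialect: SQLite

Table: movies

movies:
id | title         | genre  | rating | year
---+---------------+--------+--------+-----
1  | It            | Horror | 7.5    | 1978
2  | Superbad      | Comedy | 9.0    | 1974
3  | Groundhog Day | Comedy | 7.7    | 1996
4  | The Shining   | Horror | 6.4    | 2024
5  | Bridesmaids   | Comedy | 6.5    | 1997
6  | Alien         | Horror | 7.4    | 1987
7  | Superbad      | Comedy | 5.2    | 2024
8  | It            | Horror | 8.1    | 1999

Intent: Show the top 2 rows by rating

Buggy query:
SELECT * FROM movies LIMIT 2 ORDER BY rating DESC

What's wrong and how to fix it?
Bug: ORDER BY cannot follow LIMIT; LIMIT is the final clause

Fix: Swap the clauses: ORDER BY first, then LIMIT

Corrected query:
SELECT * FROM movies ORDER BY rating DESC LIMIT 2

Result:
id | title    | genre  | rating | year
---+----------+--------+--------+-----
2  | Superbad | Comedy | 9      | 1974
8  | It       | Horror | 8.1    | 1999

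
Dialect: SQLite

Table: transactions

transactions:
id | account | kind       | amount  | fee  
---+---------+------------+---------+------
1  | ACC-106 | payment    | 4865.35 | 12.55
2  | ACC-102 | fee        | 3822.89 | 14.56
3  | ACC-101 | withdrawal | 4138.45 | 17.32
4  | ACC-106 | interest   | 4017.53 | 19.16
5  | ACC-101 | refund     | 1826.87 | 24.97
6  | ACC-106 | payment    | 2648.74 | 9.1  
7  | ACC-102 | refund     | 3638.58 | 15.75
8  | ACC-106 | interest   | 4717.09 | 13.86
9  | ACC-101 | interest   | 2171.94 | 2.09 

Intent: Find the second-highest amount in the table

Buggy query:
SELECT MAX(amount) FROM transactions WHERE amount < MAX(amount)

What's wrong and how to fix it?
Bug: The inner MAX is an aggregate inside WHERE, which is not allowed

Fix: Compute the overall MAX in a subquery, then take MAX of rows below it

Corrected query:
SELECT MAX(amount) FROM transactions WHERE amount < (SELECT MAX(amount) FROM transactions)

Result:
MAX(amount)
-----------
4717.09    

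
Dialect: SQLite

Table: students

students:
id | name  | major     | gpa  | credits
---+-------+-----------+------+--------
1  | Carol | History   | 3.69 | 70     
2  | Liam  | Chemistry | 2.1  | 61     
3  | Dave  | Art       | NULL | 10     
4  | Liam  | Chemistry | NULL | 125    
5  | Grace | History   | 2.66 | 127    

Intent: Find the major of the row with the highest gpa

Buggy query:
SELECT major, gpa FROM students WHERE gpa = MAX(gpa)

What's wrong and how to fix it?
Bug: MAX(gpa) is an aggregate and cannot be used directly in WHERE

Fix: Wrap MAX in a scalar subquery so WHERE compares against a single value

Corrected query:
SELECT major, gpa FROM students WHERE gpa = (SELECT MAX(gpa) FROM students)

Result:
major   | gpa 
--------+-----
History | 3.69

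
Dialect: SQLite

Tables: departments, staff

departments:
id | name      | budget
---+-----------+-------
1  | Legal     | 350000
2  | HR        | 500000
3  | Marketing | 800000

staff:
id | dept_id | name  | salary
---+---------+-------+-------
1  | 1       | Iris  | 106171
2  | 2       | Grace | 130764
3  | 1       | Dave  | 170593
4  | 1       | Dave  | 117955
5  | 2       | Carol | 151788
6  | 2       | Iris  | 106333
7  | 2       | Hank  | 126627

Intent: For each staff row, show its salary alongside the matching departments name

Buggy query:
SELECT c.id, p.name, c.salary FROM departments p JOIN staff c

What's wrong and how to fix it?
Bug: JOIN with no ON clause produces a cartesian product; every staff row pairs with every departments row

Fix: Add ON c.dept_id = p.id to the JOIN

Corrected query:
SELECT c.id, p.name, c.salary FROM departments p JOIN staff c ON c.dept_id = p.id

Result:
id | name  | salary
---+-------+-------
1  | Legal | 106171
2  | HR    | 130764
3  | Legal | 170593
4  | Legal | 117955
5  | HR    | 151788
6  | HR    | 106333
7  | HR    | 126627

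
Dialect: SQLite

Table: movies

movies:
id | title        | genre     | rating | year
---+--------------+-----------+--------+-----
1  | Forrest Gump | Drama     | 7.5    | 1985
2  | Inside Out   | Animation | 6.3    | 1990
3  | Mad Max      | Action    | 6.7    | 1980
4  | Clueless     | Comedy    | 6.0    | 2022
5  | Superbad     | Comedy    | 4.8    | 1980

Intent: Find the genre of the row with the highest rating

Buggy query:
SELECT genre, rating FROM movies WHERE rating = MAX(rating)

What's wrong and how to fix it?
Bug: WHERE is evaluated per row; an aggregate over the whole table isn't defined there

Fix: Use a subquery: WHERE rating = (SELECT MAX(rating) FROM movies)

Corrected query:
SELECT genre, rating FROM movies WHERE rating = (SELECT MAX(rating) FROM movies)

Result:
genre | rating
------+-------
Drama | 7.5   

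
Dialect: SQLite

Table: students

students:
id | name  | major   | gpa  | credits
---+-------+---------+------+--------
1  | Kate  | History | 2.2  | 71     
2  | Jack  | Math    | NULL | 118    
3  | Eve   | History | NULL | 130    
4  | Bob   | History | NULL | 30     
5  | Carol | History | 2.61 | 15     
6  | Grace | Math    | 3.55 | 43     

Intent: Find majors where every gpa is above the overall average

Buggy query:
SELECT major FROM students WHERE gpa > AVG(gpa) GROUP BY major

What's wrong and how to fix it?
Bug: WHERE evaluates per row before aggregation, so AVG() is unavailable

Fix: Use a subquery for AVG and a HAVING MIN(...) filter so the condition holds for every row in the group

Corrected query:
SELECT major FROM students GROUP BY major HAVING MIN(gpa) > (SELECT AVG(gpa) FROM students)

Result:
major
-----
Math 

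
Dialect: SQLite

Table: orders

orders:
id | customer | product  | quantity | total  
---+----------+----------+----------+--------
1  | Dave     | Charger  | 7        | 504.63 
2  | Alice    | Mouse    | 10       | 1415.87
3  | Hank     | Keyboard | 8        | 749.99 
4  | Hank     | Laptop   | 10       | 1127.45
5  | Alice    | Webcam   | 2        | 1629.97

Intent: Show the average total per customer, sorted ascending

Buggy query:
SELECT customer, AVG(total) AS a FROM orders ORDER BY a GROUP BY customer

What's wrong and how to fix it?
Bug: ORDER BY appears before GROUP BY; SQL clause order requires GROUP BY first

Fix: Reorder: SELECT … FROM … GROUP BY … ORDER BY …

Corrected query:
SELECT customer, AVG(total) AS a FROM orders GROUP BY customer ORDER BY a

Result:
customer | a      
---------+--------
Dave     | 504.63 
Hank     | 938.72 
Alice    | 1522.92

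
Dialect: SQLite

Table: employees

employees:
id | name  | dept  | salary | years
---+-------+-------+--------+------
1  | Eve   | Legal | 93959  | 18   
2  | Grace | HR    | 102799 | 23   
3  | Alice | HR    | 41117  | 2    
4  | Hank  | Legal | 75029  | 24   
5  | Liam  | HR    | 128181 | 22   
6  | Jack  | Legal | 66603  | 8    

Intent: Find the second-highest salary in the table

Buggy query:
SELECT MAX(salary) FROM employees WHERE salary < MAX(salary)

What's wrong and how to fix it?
Bug: MAX(salary) on the right of the comparison is an aggregate-in-WHERE error

Fix: Compute the overall MAX in a subquery, then take MAX of rows below it

Corrected query:
SELECT MAX(salary) FROM employees WHERE salary < (SELECT MAX(salary) FROM employees)

Result:
MAX(salary)
-----------
102799     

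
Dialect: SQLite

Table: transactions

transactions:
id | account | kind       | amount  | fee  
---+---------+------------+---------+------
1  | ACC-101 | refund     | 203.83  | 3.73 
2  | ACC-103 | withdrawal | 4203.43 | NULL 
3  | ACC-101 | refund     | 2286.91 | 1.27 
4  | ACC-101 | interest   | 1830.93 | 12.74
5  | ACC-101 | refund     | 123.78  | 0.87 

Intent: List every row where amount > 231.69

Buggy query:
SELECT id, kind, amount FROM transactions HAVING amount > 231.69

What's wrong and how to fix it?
Bug: HAVING filters the output of aggregation, but this query has no GROUP BY and no aggregate functions, so SQLite rejects it (HAVING clause on a non-aggregate query); the condition here is per row

Fix: Replace HAVING with WHERE since the condition applies to individual rows

Corrected query:
SELECT id, kind, amount FROM transactions WHERE amount > 231.69

Result:
id | kind       | amount 
---+------------+--------
2  | withdrawal | 4203.43
3  | refund     | 2286.91
4  | interest   | 1830.93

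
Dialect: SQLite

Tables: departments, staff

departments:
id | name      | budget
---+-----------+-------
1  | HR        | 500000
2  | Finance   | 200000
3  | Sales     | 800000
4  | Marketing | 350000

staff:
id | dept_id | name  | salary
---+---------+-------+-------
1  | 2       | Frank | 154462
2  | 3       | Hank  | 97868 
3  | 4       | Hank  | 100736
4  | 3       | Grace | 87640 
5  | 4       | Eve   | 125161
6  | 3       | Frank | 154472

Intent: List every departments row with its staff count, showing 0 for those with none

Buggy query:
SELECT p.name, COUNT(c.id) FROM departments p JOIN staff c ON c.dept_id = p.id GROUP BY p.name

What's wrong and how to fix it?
Bug: An inner join excludes parents with zero children

Fix: Switch to LEFT JOIN to retain unmatched parent rows

Corrected query:
SELECT p.name, COUNT(c.id) FROM departments p LEFT JOIN staff c ON c.dept_id = p.id GROUP BY p.name

Result:
name      | COUNT(c.id)
----------+------------
Finance   | 1          
HR        | 0          
Marketing | 2          
Sales     | 3          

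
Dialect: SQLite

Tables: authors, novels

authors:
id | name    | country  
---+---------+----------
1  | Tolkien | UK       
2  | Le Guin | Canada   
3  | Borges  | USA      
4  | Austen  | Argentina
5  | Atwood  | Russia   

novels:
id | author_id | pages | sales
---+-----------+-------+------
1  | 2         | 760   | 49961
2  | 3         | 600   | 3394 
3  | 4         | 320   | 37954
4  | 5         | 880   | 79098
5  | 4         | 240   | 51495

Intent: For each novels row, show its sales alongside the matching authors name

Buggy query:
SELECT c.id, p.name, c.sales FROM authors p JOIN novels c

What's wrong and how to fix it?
Bug: Missing join condition: each novels row is matched to all authors rows instead of just its own

Fix: Add ON c.author_id = p.id to the JOIN

Corrected query:
SELECT c.id, p.name, c.sales FROM authors p JOIN novels c ON c.author_id = p.id

Result:
id | name    | sales
---+---------+------
1  | Le Guin | 49961
2  | Borges  | 3394 
3  | Austen  | 37954
4  | Atwood  | 79098
5  | Austen  | 51495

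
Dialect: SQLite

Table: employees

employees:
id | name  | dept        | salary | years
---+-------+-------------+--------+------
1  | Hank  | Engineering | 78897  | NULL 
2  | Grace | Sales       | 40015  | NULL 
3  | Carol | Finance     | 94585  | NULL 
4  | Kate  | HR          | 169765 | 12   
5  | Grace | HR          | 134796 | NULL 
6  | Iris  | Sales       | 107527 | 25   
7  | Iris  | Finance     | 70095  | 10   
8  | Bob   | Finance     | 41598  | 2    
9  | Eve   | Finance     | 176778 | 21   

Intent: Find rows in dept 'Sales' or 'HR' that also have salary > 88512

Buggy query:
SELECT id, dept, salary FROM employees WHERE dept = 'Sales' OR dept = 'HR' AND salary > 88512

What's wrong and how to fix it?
Bug: AND binds tighter than OR, so this parses as dept = 'Sales' OR (dept = 'HR' AND salary > 88512)

Fix: Group the OR with parentheses (or use IN), then AND the threshold

Corrected query:
SELECT id, dept, salary FROM employees WHERE (dept = 'Sales' OR dept = 'HR') AND salary > 88512

Result:
id | dept  | salary
---+-------+-------
4  | HR    | 169765
5  | HR    | 134796
6  | Sales | 107527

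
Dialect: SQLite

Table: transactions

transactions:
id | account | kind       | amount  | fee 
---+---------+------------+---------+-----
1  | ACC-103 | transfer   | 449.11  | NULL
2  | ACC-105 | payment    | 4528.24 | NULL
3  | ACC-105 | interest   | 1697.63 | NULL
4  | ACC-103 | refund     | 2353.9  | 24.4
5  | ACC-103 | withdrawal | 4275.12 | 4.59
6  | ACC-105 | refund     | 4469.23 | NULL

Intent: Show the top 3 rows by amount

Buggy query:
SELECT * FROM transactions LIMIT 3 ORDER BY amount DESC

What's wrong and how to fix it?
Bug: LIMIT must come after ORDER BY

Fix: Swap the clauses: ORDER BY first, then LIMIT

Corrected query:
SELECT * FROM transactions ORDER BY amount DESC LIMIT 3

Result:
id | account | kind       | amount  | fee 
---+---------+------------+---------+-----
2  | ACC-105 | payment    | 4528.24 | NULL
6  | ACC-105 | refund     | 4469.23 | NULL
5  | ACC-103 | withdrawal | 4275.12 | 4.59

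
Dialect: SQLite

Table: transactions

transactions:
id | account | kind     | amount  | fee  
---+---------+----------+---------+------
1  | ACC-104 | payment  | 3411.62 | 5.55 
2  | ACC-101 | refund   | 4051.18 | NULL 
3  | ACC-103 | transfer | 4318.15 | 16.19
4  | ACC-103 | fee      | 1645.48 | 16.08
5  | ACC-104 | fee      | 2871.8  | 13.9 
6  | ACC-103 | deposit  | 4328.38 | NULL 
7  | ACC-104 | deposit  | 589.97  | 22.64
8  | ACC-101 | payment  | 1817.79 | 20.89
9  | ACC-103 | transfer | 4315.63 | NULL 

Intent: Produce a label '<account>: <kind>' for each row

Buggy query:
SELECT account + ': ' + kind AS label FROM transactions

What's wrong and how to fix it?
Bug: '+' is numeric addition; on text columns SQLite converts them to 0 instead of concatenating

Fix: Use the || operator for string concatenation

Corrected query:
SELECT account || ': ' || kind AS label FROM transactions

Result:
label            
-----------------
ACC-104: payment 
ACC-101: refund  
ACC-103: transfer
ACC-103: fee     
ACC-104: fee     
ACC-103: deposit 
ACC-104: deposit 
ACC-101: payment 
ACC-103: transfer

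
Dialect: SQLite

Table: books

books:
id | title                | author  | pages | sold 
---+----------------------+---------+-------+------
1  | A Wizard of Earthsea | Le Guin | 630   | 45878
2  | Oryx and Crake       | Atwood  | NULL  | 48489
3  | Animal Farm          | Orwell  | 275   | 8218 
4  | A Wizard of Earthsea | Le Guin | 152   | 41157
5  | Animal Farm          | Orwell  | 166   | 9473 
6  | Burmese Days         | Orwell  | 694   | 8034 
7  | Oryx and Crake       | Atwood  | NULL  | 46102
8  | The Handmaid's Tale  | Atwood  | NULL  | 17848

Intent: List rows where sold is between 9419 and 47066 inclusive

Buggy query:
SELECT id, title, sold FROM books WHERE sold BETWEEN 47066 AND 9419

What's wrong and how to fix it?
Bug: The bounds are reversed; BETWEEN a AND b requires a <= b to match anything

Fix: Swap the bounds so the smaller value comes first

Corrected query:
SELECT id, title, sold FROM books WHERE sold BETWEEN 9419 AND 47066

Result:
id | title                | sold 
---+----------------------+------
1  | A Wizard of Earthsea | 45878
4  | A Wizard of Earthsea | 41157
5  | Animal Farm          | 9473 
7  | Oryx and Crake       | 46102
8  | The Handmaid's Tale  | 17848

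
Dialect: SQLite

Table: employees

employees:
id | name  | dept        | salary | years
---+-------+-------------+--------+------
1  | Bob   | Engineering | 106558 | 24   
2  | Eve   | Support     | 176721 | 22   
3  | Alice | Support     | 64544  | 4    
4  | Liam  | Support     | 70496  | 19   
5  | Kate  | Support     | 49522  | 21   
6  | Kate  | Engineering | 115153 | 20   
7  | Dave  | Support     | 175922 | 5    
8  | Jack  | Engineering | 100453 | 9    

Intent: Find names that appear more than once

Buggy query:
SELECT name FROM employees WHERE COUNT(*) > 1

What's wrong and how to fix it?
Bug: COUNT(*) is an aggregate and cannot be used in WHERE

Fix: GROUP BY name, then filter groups with HAVING COUNT(*) > 1

Corrected query:
SELECT name FROM employees GROUP BY name HAVING COUNT(*) > 1

Result:
name
----
Kate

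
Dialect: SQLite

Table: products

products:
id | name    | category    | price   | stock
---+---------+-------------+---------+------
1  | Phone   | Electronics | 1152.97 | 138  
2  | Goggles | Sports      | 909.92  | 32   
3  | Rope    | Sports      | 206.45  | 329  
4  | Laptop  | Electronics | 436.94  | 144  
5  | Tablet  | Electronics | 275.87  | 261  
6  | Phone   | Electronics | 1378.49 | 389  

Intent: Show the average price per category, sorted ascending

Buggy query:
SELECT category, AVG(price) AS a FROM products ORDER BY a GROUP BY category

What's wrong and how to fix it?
Bug: ORDER BY appears before GROUP BY; SQL clause order requires GROUP BY first

Fix: Reorder: SELECT … FROM … GROUP BY … ORDER BY …

Corrected query:
SELECT category, AVG(price) AS a FROM products GROUP BY category ORDER BY a

Result:
category    | a       
------------+---------
Sports      | 558.185 
Electronics | 811.0675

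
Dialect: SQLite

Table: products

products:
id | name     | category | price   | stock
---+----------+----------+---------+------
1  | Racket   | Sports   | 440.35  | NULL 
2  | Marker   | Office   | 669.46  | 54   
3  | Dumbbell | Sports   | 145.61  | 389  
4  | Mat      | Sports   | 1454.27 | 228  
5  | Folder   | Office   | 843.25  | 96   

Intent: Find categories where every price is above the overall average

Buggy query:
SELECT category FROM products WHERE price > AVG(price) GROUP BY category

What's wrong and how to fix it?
Bug: AVG() is an aggregate; it can't sit directly in WHERE

Fix: Use a subquery for AVG and a HAVING MIN(...) filter so the condition holds for every row in the group

Corrected query:
SELECT category FROM products GROUP BY category HAVING MIN(price) > (SELECT AVG(price) FROM products)

Result:
(no rows)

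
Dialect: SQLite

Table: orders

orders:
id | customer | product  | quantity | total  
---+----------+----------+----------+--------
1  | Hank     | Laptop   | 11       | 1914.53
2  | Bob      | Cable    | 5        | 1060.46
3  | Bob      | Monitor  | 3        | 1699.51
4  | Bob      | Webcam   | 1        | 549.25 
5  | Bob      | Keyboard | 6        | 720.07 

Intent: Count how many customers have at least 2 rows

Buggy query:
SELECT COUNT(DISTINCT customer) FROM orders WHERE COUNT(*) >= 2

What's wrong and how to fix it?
Bug: COUNT(*) cannot appear in WHERE; the per-group count doesn't exist yet

Fix: Group first with HAVING COUNT(*) >= 2, then COUNT the resulting groups

Corrected query:
SELECT COUNT(*) FROM (SELECT customer FROM orders GROUP BY customer HAVING COUNT(*) >= 2)

Result:
COUNT(*)
--------
1       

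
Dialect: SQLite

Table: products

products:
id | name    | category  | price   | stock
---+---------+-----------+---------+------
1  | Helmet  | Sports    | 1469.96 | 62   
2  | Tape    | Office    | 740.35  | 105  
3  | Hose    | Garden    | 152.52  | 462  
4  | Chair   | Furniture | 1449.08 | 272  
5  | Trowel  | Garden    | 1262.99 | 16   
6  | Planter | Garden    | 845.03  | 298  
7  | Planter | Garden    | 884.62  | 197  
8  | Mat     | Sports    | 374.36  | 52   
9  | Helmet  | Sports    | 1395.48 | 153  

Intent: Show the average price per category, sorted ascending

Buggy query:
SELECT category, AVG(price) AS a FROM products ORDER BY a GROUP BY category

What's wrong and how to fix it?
Bug: GROUP BY must precede ORDER BY

Fix: Move ORDER BY to the end, after GROUP BY

Corrected query:
SELECT category, AVG(price) AS a FROM products GROUP BY category ORDER BY a

Result:
category  | a          
----------+------------
Office    | 740.35     
Garden    | 786.29     
Sports    | 1079.933333
Furniture | 1449.08    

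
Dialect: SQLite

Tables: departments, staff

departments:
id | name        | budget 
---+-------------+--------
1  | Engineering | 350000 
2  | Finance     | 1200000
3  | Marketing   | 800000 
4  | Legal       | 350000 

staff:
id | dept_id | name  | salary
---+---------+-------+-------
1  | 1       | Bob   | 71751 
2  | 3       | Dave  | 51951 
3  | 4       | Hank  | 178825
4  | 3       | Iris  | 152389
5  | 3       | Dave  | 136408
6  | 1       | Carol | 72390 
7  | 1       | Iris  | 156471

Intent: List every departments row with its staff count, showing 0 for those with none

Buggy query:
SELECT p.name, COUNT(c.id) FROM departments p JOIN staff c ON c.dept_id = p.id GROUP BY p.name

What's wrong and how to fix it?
Bug: INNER JOIN drops departments rows that have no matching staff rows

Fix: Switch to LEFT JOIN to retain unmatched parent rows

Corrected query:
SELECT p.name, COUNT(c.id) FROM departments p LEFT JOIN staff c ON c.dept_id = p.id GROUP BY p.name

Result:
name        | COUNT(c.id)
------------+------------
Engineering | 3          
Finance     | 0          
Legal       | 1          
Marketing   | 3          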